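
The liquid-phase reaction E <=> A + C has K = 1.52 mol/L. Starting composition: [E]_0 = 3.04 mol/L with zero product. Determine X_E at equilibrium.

X = 0.500

Let X = conversion of E; extent ξ = 3.04·X mol/L.
Concentrations: [E] = 3.04 − 3.04X; [A] = 3.04X; [C] = 3.04X.
K = [A] [C] / ([E]).
This equals 1.52 at X = 0.500 (the root in 0 < X < 1).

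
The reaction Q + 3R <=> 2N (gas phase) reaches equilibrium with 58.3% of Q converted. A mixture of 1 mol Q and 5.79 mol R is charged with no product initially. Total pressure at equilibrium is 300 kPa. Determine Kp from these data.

Let X = conversion of Q (basis 1 mol Q); extent of reaction ξ = X.
Moles: n_Q = 1 − X; n_R = 5.79 − 3X; n_N = 2X.
n_T = Σnᵢ = 6.79 − 2X.
At X = 0.583: n_Q = 0.417, n_R = 4.04, n_N = 1.17, n_T = 5.62.
p_i = (n_i/n_T)·P. Kp = p_N^2 / (p_Q p_R^3) = 1.74e-05 kPa^-2.

Kp = 1.74e-05 kPa^-2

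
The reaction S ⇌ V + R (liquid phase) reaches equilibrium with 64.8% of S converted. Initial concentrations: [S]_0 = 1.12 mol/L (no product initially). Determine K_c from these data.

Let X = conversion of S.
Concentrations: [S] = 1.12 − 1.12X; [V] = 1.12X; [R] = 1.12X.
At X = 0.648: [S] = 0.394, [V] = 0.726, [R] = 0.726.
K_c = [V] [R] / ([S]) = 1.34 mol/L.

K_c = 1.34 mol/L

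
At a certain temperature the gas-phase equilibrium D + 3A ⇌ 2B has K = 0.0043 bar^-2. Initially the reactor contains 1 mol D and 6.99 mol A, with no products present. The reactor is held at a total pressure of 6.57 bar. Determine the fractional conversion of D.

X = 0.346

Let X = conversion of D (basis 1 mol D); extent of reaction ξ = X.
Mole table: n_D = 1 − X; n_A = 6.99 − 3X; n_B = 2X.
Summing: n_T = 7.99 − 2X.
With p_i = (n_i/n_T)P, K = p_B^2 / (p_D p_A^3).
This yields a degree-4 equation in X; solving on (0,1), X = 0.346.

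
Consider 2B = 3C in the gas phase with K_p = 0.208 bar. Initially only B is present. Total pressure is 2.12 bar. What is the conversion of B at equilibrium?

Let X = conversion of B (basis 1 mol B); extent of reaction ξ = 0.5X.
Species balance: n_B = 1 − X; n_C = 1.5X.
Summing: n_T = 1 + 0.5X.
Mole fractions y_i = n_i/n_T; K_p = p_C^3 / (p_B^2) with p_i = y_i·P.
Equating to 0.208 bar and solving on 0 < X < 1: X = 0.262.

X = 0.262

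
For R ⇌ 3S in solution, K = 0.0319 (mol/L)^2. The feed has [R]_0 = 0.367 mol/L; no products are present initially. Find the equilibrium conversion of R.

X = 0.192

Let X = conversion of R; extent ξ = 0.367·X mol/L.
Concentrations: [R] = 0.367 − 0.367X; [S] = 1.1X.
K = [S]^3 / ([R]).
Equating to 0.0319 (mol/L)^2: the physical root is X = 0.192.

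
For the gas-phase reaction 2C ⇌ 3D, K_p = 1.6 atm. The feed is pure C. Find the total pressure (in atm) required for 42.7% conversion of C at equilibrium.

Let X = conversion of C (basis 1 mol C); extent of reaction ξ = 0.5X.
Moles: n_C = 1 − X; n_D = 1.5X.
Total moles n_T = 1 + 0.5X.
K_p = p_D^3 / (p_C^2) with p_i = (n_i/n_T)·P.
At X = 0.427: the mole-fraction product g(X) = Π y_i^ν_i = 0.6595. Since K_p = g(X)·P^{1}, P = (K_p/g)^(1/1) = (1.6/0.6595)^(1/1) = 2.43 atm.

P = 2.43 atm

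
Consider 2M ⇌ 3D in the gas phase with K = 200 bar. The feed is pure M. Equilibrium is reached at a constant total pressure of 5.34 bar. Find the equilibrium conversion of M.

X = 0.814

Take 1 mol M as basis and let X be its fractional conversion, so ξ = 0.5X.
Species balance: n_M = 1 − X; n_D = 1.5X.
n_T = Σnᵢ = 1 + 0.5X.
y_i = n_i/n_T, p_i = y_i·P. K = p_D^3 / (p_M^2).
Setting this equal to 200 bar and taking the physical root (0 < X < 1) gives X = 0.814.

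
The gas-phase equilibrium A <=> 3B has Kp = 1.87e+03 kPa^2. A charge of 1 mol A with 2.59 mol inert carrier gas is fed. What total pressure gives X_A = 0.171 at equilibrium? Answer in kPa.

P = 421 kPa

Take 1 mol A as basis and let X be its fractional conversion, so ξ = X.
At extent ξ: n_A = 1 − X; n_B = 3X; n_I = 2.59 (inert).
n_T = Σnᵢ = 3.59 + 2X.
Kp = p_B^3 / (p_A) with p_i = (n_i/n_T)·P.
At X = 0.171: the mole-fraction product g(X) = Π y_i^ν_i = 0.01053. Since Kp = g(X)·P^{2}, P = (Kp/g)^(1/2) = (1.87e+03/0.01053)^(1/2) = 421 kPa.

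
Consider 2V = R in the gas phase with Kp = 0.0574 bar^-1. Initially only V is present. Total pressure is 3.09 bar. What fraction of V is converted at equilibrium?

Basis: 1 mol V initially; let X = conversion of V. Extent ξ = 0.5X.
At extent ξ: n_V = 1 − X; n_R = 0.5X.
Total moles n_T = 1 − 0.5X.
With p_i = (n_i/n_T)P, Kp = p_R / (p_V^2).
Setting this equal to 0.0574 bar^-1 and taking the physical root (0 < X < 1) gives X = 0.235.

X = 0.235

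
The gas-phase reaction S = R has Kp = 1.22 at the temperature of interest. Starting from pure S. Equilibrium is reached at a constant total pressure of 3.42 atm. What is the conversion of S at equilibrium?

X = 0.550

Basis: 1 mol S initially; let X = conversion of S. Extent ξ = X.
Mole table: n_S = 1 − X; n_R = X.
n_T stays at 1 (no change in mole number).
With p_i = (n_i/n_T)P, Kp = p_R / (p_S).
This yields a degree-1 equation in X; solving on (0,1), X = 0.550.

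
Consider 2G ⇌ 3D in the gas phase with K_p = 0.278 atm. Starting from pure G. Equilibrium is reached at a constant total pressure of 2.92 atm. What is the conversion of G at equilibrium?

Take 1 mol G as basis and let X be its fractional conversion, so ξ = 0.5X.
Moles: n_G = 1 − X; n_D = 1.5X.
Total moles n_T = 1 + 0.5X.
y_i = n_i/n_T, p_i = y_i·P. K_p = p_D^3 / (p_G^2).
This yields a degree-3 equation in X; solving on (0,1), X = 0.260.

X = 0.260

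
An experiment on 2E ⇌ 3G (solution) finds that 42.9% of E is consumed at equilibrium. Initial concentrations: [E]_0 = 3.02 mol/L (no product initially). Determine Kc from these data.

Let X = conversion of E.
Concentrations: [E] = 3.02 − 3.02X; [G] = 4.53X.
At X = 0.429: [E] = 1.72, [G] = 1.94.
Kc = [G]^3 / ([E]^2) = 2.47 mol/L.

Kc = 2.47 mol/L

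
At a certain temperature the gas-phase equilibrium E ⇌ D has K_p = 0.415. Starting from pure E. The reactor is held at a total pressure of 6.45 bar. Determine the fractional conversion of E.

Basis: 1 mol E initially; let X = conversion of E. Extent ξ = X.
Moles: n_E = 1 − X; n_D = X.
n_T stays at 1 (no change in mole number).
y_i = n_i/n_T, p_i = y_i·P. K_p = p_D / (p_E).
Equating to 0.415 and solving on 0 < X < 1: X = 0.293.

X = 0.293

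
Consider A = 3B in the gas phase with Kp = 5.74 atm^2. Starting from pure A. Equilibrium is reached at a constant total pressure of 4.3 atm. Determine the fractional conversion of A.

Basis: 1 mol A initially; let X = conversion of A. Extent ξ = X.
Moles: n_A = 1 − X; n_B = 3X.
Summing: n_T = 1 + 2X.
y_i = n_i/n_T, p_i = y_i·P. Kp = p_B^3 / (p_A).
Setting this equal to 5.74 atm^2 and taking the physical root (0 < X < 1) gives X = 0.271.

X = 0.271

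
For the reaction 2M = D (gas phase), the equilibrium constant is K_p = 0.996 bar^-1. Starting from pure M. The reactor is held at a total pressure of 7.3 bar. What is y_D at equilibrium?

Basis: 1 mol M initially; let X = conversion of M. Extent ξ = 0.5X.
Mole table: n_M = 1 − X; n_D = 0.5X.
Summing: n_T = 1 − 0.5X.
Mole fractions y_i = n_i/n_T; K_p = p_D / (p_M^2) with p_i = y_i·P.
This yields a degree-2 equation in X; solving on (0,1), X = 0.818.
Then n_D = 0.409, n_T = 0.591, so y_D = 0.692.

y_D = 0.692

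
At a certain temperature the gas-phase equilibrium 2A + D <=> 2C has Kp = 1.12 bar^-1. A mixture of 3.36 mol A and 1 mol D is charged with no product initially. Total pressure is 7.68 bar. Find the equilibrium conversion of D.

X = 0.740

Basis: 1 mol D initially; let X = conversion of D. Extent ξ = X.
Species balance: n_A = 3.36 − 2X; n_D = 1 − X; n_C = 2X.
Summing: n_T = 4.36 − X.
With p_i = (n_i/n_T)P, Kp = p_C^2 / (p_A^2 p_D).
This yields a degree-3 equation in X; solving on (0,1), X = 0.740.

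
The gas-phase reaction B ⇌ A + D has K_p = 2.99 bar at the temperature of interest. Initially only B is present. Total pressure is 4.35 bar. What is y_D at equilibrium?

Take 1 mol B as basis and let X be its fractional conversion, so ξ = X.
At extent ξ: n_B = 1 − X; n_A = X; n_D = X.
n_T = Σnᵢ = 1 + X.
y_i = n_i/n_T, p_i = y_i·P. K_p = p_A p_D / (p_B).
Equating to 2.99 bar and solving on 0 < X < 1: X = 0.638.
Then n_D = 0.638, n_T = 1.64, so y_D = 0.390.

y_D = 0.390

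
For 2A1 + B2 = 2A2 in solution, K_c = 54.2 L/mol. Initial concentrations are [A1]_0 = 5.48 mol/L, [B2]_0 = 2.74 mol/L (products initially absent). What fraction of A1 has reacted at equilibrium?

Let X = conversion of A1; extent ξ = 5.48X/2 mol/L.
Concentrations: [A1] = 5.48 − 5.48X; [B2] = 2.74 − 2.74X; [A2] = 5.48X.
K_c = [A2]^2 / ([A1]^2 [B2]).
Solving K_c = 54.2 for X ∈ (0,1): X = 0.833.

X = 0.833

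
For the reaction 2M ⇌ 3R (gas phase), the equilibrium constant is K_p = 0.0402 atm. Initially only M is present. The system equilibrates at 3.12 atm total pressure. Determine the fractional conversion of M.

X = 0.144

Let X = conversion of M (basis 1 mol M); extent of reaction ξ = 0.5X.
Species balance: n_M = 1 − X; n_R = 1.5X.
Summing: n_T = 1 + 0.5X.
Mole fractions y_i = n_i/n_T; K_p = p_R^3 / (p_M^2) with p_i = y_i·P.
Substituting and setting equal to 0.0402 atm gives a polynomial in X; the root in (0,1) is X = 0.144.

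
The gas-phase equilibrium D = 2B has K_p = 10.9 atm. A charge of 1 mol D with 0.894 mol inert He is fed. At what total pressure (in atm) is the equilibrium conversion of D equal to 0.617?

P = 6.88 atm

Take 1 mol D as basis and let X be its fractional conversion, so ξ = X.
Moles: n_D = 1 − X; n_B = 2X; n_I = 0.894 (inert).
Total moles n_T = 1.89 + X.
K_p = p_B^2 / (p_D) with p_i = (n_i/n_T)·P.
At X = 0.617: the mole-fraction product g(X) = Π y_i^ν_i = 1.583. Since K_p = g(X)·P^{1}, P = (K_p/g)^(1/1) = (10.9/1.583)^(1/1) = 6.88 atm.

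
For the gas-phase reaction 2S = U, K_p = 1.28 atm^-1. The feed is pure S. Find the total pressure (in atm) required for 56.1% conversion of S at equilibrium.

P = 0.818 atm

Let X = conversion of S (basis 1 mol S); extent of reaction ξ = 0.5X.
Mole table: n_S = 1 − X; n_U = 0.5X.
Summing: n_T = 1 − 0.5X.
K_p = p_U / (p_S^2) with p_i = (n_i/n_T)·P.
At X = 0.561: the mole-fraction product g(X) = Π y_i^ν_i = 1.047. Since K_p = g(X)·P^{-1}, P = (g/K_p)^(1/1) = (1.047/1.28)^(1/1) = 0.818 atm.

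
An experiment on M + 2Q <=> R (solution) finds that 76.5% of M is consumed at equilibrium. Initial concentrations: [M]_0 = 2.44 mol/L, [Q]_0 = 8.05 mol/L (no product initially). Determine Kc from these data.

Let X = conversion of M.
Concentrations: [M] = 2.44 − 2.44X; [Q] = 8.05 − 4.88X; [R] = 2.44X.
At X = 0.765: [M] = 0.573, [Q] = 4.32, [R] = 1.87.
Kc = [R] / ([M] [Q]^2) = 0.175 (mol/L)^-2.

Kc = 0.175 (mol/L)^-2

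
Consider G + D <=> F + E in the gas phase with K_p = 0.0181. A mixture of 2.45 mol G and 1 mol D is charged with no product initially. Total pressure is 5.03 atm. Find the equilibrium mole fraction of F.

Take 1 mol D as basis and let X be its fractional conversion, so ξ = X.
Moles: n_G = 2.45 − X; n_D = 1 − X; n_F = X; n_E = X.
Since Δν = 0, n_T = 3.45 throughout.
Mole fractions y_i = n_i/n_T; K_p = p_F p_E / (p_G p_D) with p_i = y_i·P.
Setting this equal to 0.0181 and taking the physical root (0 < X < 1) gives X = 0.183.
Then n_F = 0.183, n_T = 3.45, so y_F = 0.053.

y_F = 0.053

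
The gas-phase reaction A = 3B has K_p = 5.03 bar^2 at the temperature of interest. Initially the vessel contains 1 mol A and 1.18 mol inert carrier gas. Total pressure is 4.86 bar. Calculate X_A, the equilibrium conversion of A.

Basis: 1 mol A initially; let X = conversion of A. Extent ξ = X.
Mole table: n_A = 1 − X; n_B = 3X; n_I = 1.18 (inert).
Summing: n_T = 2.18 + 2X.
y_i = n_i/n_T, p_i = y_i·P. K_p = p_B^3 / (p_A).
Equating to 5.03 bar^2 and solving on 0 < X < 1: X = 0.349.

X = 0.349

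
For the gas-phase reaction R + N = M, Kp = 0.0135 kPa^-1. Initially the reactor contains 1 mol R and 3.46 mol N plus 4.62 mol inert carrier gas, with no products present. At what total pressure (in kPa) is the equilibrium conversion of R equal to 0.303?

Take 1 mol R as basis and let X be its fractional conversion, so ξ = X.
Species balance: n_R = 1 − X; n_N = 3.46 − X; n_M = X; n_I = 4.62 (inert).
Total moles n_T = 9.08 − X.
Kp = p_M / (p_R p_N) with p_i = (n_i/n_T)·P.
At X = 0.303: the mole-fraction product g(X) = Π y_i^ν_i = 1.209. Since Kp = g(X)·P^{-1}, P = (g/Kp)^(1/1) = (1.209/0.0135)^(1/1) = 89.5 kPa.

P = 89.5 kPa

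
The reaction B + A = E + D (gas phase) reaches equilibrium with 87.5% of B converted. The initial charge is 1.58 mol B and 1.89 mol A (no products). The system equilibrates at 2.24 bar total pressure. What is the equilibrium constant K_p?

K_p = 19.1

Take 1.58 mol B as basis and let X be its fractional conversion, so ξ = 1.58X.
Moles: n_B = 1.58 − 1.58X; n_A = 1.89 − 1.58X; n_E = 1.58X; n_D = 1.58X.
Since Δν = 0, n_T = 3.47 throughout.
At X = 0.875: n_B = 0.198, n_A = 0.507, n_E = 1.38, n_D = 1.38, n_T = 3.47.
p_i = (n_i/n_T)·P. K_p = p_E p_D / (p_B p_A) = 19.1.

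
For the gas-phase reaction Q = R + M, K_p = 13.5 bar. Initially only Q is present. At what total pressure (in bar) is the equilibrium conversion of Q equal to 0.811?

Take 1 mol Q as basis and let X be its fractional conversion, so ξ = X.
Moles: n_Q = 1 − X; n_R = X; n_M = X.
Summing: n_T = 1 + X.
K_p = p_R p_M / (p_Q) with p_i = (n_i/n_T)·P.
At X = 0.811: the mole-fraction product g(X) = Π y_i^ν_i = 1.922. Since K_p = g(X)·P^{1}, P = (K_p/g)^(1/1) = (13.5/1.922)^(1/1) = 7.03 bar.

P = 7.03 bar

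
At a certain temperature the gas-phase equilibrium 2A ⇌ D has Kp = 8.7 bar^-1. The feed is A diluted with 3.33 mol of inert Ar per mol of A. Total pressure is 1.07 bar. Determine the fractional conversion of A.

Take 1 mol A as basis and let X be its fractional conversion, so ξ = 0.5X.
Moles: n_A = 1 − X; n_D = 0.5X; n_I = 3.33 (inert).
n_T = Σnᵢ = 4.33 − 0.5X.
With p_i = (n_i/n_T)P, Kp = p_D / (p_A^2).
Substituting and setting equal to 8.7 bar^-1 gives a polynomial in X; the root in (0,1) is X = 0.631.

X = 0.631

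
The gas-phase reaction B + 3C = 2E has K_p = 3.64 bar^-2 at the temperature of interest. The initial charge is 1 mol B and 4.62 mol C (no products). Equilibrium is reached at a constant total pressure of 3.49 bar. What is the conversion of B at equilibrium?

Let X = conversion of B (basis 1 mol B); extent of reaction ξ = X.
Mole table: n_B = 1 − X; n_C = 4.62 − 3X; n_E = 2X.
Summing: n_T = 5.62 − 2X.
With p_i = (n_i/n_T)P, K_p = p_E^2 / (p_B p_C^3).
This yields a degree-4 equation in X; solving on (0,1), X = 0.872.

X = 0.872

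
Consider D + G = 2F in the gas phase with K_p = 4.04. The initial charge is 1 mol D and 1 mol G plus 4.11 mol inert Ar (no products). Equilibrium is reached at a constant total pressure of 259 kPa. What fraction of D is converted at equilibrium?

Basis: 1 mol D initially; let X = conversion of D. Extent ξ = X.
Mole table: n_D = 1 − X; n_G = 1 − X; n_F = 2X; n_I = 4.11 (inert).
n_T stays at 6.11 (no change in mole number).
Mole fractions y_i = n_i/n_T; K_p = p_F^2 / (p_D p_G) with p_i = y_i·P.
This yields a degree-2 equation in X; solving on (0,1), X = 0.501.

X = 0.501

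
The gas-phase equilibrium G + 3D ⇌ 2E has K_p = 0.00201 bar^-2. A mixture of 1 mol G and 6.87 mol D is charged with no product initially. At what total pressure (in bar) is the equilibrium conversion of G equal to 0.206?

Let X = conversion of G (basis 1 mol G); extent of reaction ξ = X.
Mole table: n_G = 1 − X; n_D = 6.87 − 3X; n_E = 2X.
Summing: n_T = 7.87 − 2X.
K_p = p_E^2 / (p_G p_D^3) with p_i = (n_i/n_T)·P.
At X = 0.206: the mole-fraction product g(X) = Π y_i^ν_i = 0.04866. Since K_p = g(X)·P^{-2}, P = (g/K_p)^(1/2) = (0.04866/0.00201)^(1/2) = 4.92 bar.

P = 4.92 bar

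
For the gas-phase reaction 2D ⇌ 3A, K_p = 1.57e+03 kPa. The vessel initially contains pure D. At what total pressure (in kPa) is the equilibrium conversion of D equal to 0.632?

Let X = conversion of D (basis 1 mol D); extent of reaction ξ = 0.5X.
Species balance: n_D = 1 − X; n_A = 1.5X.
n_T = Σnᵢ = 1 + 0.5X.
K_p = p_A^3 / (p_D^2) with p_i = (n_i/n_T)·P.
At X = 0.632: the mole-fraction product g(X) = Π y_i^ν_i = 4.781. Since K_p = g(X)·P^{1}, P = (K_p/g)^(1/1) = (1.57e+03/4.781)^(1/1) = 328 kPa.

P = 328 kPa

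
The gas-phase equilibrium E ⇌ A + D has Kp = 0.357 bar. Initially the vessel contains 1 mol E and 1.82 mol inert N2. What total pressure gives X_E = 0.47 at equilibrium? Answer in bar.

P = 2.82 bar

Basis: 1 mol E initially; let X = conversion of E. Extent ξ = X.
Moles: n_E = 1 − X; n_A = X; n_D = X; n_I = 1.82 (inert).
Summing: n_T = 2.82 + X.
Kp = p_A p_D / (p_E) with p_i = (n_i/n_T)·P.
At X = 0.47: the mole-fraction product g(X) = Π y_i^ν_i = 0.1267. Since Kp = g(X)·P^{1}, P = (Kp/g)^(1/1) = (0.357/0.1267)^(1/1) = 2.82 bar.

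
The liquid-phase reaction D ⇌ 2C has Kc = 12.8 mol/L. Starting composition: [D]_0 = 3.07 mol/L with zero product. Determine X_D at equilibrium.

Let X = conversion of D; extent ξ = 3.07·X mol/L.
Concentrations: [D] = 3.07 − 3.07X; [C] = 6.14X.
Kc = [C]^2 / ([D]).
This equals 12.8 at X = 0.625 (the root in 0 < X < 1).

X = 0.625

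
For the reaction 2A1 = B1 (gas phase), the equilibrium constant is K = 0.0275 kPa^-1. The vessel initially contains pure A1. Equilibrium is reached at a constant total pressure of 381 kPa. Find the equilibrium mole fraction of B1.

y_B1 = 0.735

Basis: 1 mol A1 initially; let X = conversion of A1. Extent ξ = 0.5X.
At extent ξ: n_A1 = 1 − X; n_B1 = 0.5X.
Total moles n_T = 1 − 0.5X.
With p_i = (n_i/n_T)P, K = p_B1 / (p_A1^2).
Equating to 0.0275 kPa^-1 and solving on 0 < X < 1: X = 0.847.
Then n_B1 = 0.424, n_T = 0.576, so y_B1 = 0.735.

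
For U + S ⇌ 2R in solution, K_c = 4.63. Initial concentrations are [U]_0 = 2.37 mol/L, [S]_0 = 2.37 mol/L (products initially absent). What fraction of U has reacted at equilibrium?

X = 0.518

Let X = conversion of U; extent ξ = 2.37·X mol/L.
Concentrations: [U] = 2.37 − 2.37X; [S] = 2.37 − 2.37X; [R] = 4.74X.
K_c = [R]^2 / ([U] [S]).
Equating to 4.63: the physical root is X = 0.518.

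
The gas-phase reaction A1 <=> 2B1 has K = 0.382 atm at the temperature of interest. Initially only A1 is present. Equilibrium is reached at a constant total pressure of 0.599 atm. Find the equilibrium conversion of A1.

X = 0.371

Let X = conversion of A1 (basis 1 mol A1); extent of reaction ξ = X.
Species balance: n_A1 = 1 − X; n_B1 = 2X.
Total moles n_T = 1 + X.
Mole fractions y_i = n_i/n_T; K = p_B1^2 / (p_A1) with p_i = y_i·P.
Equating to 0.382 atm and solving on 0 < X < 1: X = 0.371.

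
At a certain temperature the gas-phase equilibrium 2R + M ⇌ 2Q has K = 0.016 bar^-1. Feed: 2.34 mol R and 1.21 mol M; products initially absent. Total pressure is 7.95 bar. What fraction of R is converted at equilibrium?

Basis: 2.34 mol R initially; let X = conversion of R. Extent ξ = 1.17X.
Moles: n_R = 2.34 − 2.34X; n_M = 1.21 − 1.17X; n_Q = 2.34X.
n_T = Σnᵢ = 3.55 − 1.17X.
Mole fractions y_i = n_i/n_T; K = p_Q^2 / (p_R^2 p_M) with p_i = y_i·P.
Substituting and setting equal to 0.016 bar^-1 gives a polynomial in X; the root in (0,1) is X = 0.164.

X = 0.164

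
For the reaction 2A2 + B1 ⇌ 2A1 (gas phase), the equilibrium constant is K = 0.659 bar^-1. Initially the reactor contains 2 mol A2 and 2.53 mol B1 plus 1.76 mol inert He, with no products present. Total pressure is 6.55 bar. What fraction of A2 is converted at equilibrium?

Let X = conversion of A2 (basis 2 mol A2); extent of reaction ξ = X.
Moles: n_A2 = 2 − 2X; n_B1 = 2.53 − X; n_A1 = 2X; n_I = 1.76 (inert).
n_T = Σnᵢ = 6.29 − X.
y_i = n_i/n_T, p_i = y_i·P. K = p_A1^2 / (p_A2^2 p_B1).
Setting this equal to 0.659 bar^-1 and taking the physical root (0 < X < 1) gives X = 0.550.

X = 0.550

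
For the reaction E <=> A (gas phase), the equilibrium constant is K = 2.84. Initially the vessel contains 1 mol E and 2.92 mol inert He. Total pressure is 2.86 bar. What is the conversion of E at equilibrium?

Take 1 mol E as basis and let X be its fractional conversion, so ξ = X.
Species balance: n_E = 1 − X; n_A = X; n_I = 2.92 (inert).
Since Δν = 0, n_T = 3.92 throughout.
y_i = n_i/n_T, p_i = y_i·P. K = p_A / (p_E).
Equating to 2.84 and solving on 0 < X < 1: X = 0.740.

X = 0.740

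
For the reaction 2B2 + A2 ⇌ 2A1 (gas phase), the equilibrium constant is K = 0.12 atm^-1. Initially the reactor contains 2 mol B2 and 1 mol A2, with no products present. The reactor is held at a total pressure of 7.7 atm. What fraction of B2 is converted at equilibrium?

Basis: 2 mol B2 initially; let X = conversion of B2. Extent ξ = X.
Mole table: n_B2 = 2 − 2X; n_A2 = 1 − X; n_A1 = 2X.
Total moles n_T = 3 − X.
y_i = n_i/n_T, p_i = y_i·P. K = p_A1^2 / (p_B2^2 p_A2).
This yields a degree-3 equation in X; solving on (0,1), X = 0.326.

X = 0.326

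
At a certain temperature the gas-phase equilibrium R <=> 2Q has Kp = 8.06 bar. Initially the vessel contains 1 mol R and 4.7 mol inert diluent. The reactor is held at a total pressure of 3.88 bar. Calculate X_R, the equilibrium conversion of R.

Basis: 1 mol R initially; let X = conversion of R. Extent ξ = X.
Mole table: n_R = 1 − X; n_Q = 2X; n_I = 4.7 (inert).
n_T = Σnᵢ = 5.7 + X.
y_i = n_i/n_T, p_i = y_i·P. Kp = p_Q^2 / (p_R).
This yields a degree-2 equation in X; solving on (0,1), X = 0.807.

X = 0.807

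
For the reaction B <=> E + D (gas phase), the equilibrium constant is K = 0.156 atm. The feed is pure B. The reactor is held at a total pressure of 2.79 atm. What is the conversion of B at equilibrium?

Let X = conversion of B (basis 1 mol B); extent of reaction ξ = X.
Species balance: n_B = 1 − X; n_E = X; n_D = X.
Summing: n_T = 1 + X.
Mole fractions y_i = n_i/n_T; K = p_E p_D / (p_B) with p_i = y_i·P.
Substituting and setting equal to 0.156 atm gives a polynomial in X; the root in (0,1) is X = 0.230.

X = 0.230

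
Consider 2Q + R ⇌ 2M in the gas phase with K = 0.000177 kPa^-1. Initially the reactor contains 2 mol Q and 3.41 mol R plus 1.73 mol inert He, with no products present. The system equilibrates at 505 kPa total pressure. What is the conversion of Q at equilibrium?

Basis: 2 mol Q initially; let X = conversion of Q. Extent ξ = X.
At extent ξ: n_Q = 2 − 2X; n_R = 3.41 − X; n_M = 2X; n_I = 1.73 (inert).
Total moles n_T = 7.14 − X.
With p_i = (n_i/n_T)P, K = p_M^2 / (p_Q^2 p_R).
Equating to 0.000177 kPa^-1 and solving on 0 < X < 1: X = 0.169.

X = 0.169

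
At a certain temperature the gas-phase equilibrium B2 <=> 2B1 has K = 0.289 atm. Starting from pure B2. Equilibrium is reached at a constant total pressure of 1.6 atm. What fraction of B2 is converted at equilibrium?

Take 1 mol B2 as basis and let X be its fractional conversion, so ξ = X.
At extent ξ: n_B2 = 1 − X; n_B1 = 2X.
Total moles n_T = 1 + X.
y_i = n_i/n_T, p_i = y_i·P. K = p_B1^2 / (p_B2).
This yields a degree-2 equation in X; solving on (0,1), X = 0.208.

X = 0.208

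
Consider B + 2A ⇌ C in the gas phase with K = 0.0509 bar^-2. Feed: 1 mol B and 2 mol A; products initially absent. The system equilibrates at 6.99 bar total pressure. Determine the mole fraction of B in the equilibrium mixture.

y_B = 0.269

Let X = conversion of B (basis 1 mol B); extent of reaction ξ = X.
Moles: n_B = 1 − X; n_A = 2 − 2X; n_C = X.
n_T = Σnᵢ = 3 − 2X.
With p_i = (n_i/n_T)P, K = p_C / (p_B p_A^2).
Substituting and setting equal to 0.0509 bar^-2 gives a polynomial in X; the root in (0,1) is X = 0.418.
Then n_B = 0.582, n_T = 2.16, so y_B = 0.269.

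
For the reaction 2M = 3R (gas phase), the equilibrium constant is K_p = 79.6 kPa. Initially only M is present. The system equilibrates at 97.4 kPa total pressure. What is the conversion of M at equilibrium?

X = 0.448

Take 1 mol M as basis and let X be its fractional conversion, so ξ = 0.5X.
At extent ξ: n_M = 1 − X; n_R = 1.5X.
Total moles n_T = 1 + 0.5X.
Mole fractions y_i = n_i/n_T; K_p = p_R^3 / (p_M^2) with p_i = y_i·P.
This yields a degree-3 equation in X; solving on (0,1), X = 0.448.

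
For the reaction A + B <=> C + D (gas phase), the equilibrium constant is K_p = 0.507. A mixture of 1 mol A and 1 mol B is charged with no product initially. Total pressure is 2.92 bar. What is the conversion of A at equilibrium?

Basis: 1 mol A initially; let X = conversion of A. Extent ξ = X.
Moles: n_A = 1 − X; n_B = 1 − X; n_C = X; n_D = X.
Total moles n_T = 2 (Δν = 0, constant).
Mole fractions y_i = n_i/n_T; K_p = p_C p_D / (p_A p_B) with p_i = y_i·P.
Setting this equal to 0.507 and taking the physical root (0 < X < 1) gives X = 0.416.

X = 0.416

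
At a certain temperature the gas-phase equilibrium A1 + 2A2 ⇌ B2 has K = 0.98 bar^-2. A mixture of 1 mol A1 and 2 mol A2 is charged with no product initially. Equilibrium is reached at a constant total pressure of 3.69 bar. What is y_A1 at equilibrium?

y_A1 = 0.197

Let X = conversion of A1 (basis 1 mol A1); extent of reaction ξ = X.
At extent ξ: n_A1 = 1 − X; n_A2 = 2 − 2X; n_B2 = X.
n_T = Σnᵢ = 3 − 2X.
Mole fractions y_i = n_i/n_T; K = p_B2 / (p_A1 p_A2^2) with p_i = y_i·P.
Substituting and setting equal to 0.98 bar^-2 gives a polynomial in X; the root in (0,1) is X = 0.675.
Then n_A1 = 0.325, n_T = 1.65, so y_A1 = 0.197.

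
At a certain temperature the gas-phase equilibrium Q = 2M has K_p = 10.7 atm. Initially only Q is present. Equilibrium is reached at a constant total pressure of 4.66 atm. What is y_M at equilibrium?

y_M = 0.753

Take 1 mol Q as basis and let X be its fractional conversion, so ξ = X.
Moles: n_Q = 1 − X; n_M = 2X.
Total moles n_T = 1 + X.
y_i = n_i/n_T, p_i = y_i·P. K_p = p_M^2 / (p_Q).
Substituting and setting equal to 10.7 atm gives a polynomial in X; the root in (0,1) is X = 0.604.
Then n_M = 1.21, n_T = 1.6, so y_M = 0.753.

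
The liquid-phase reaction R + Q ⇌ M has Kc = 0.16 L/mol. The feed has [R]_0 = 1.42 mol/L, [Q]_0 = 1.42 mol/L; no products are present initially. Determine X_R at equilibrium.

Let X = conversion of R; extent ξ = 1.42·X mol/L.
Concentrations: [R] = 1.42 − 1.42X; [Q] = 1.42 − 1.42X; [M] = 1.42X.
Kc = [M] / ([R] [Q]).
Equating to 0.16 L/mol: the physical root is X = 0.160.

X = 0.160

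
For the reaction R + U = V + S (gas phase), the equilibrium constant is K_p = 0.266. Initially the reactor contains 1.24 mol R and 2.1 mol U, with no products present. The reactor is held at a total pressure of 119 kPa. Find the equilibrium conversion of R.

X = 0.435

Let X = conversion of R (basis 1.24 mol R); extent of reaction ξ = 1.24X.
Mole table: n_R = 1.24 − 1.24X; n_U = 2.1 − 1.24X; n_V = 1.24X; n_S = 1.24X.
Total moles n_T = 3.34 (Δν = 0, constant).
y_i = n_i/n_T, p_i = y_i·P. K_p = p_V p_S / (p_R p_U).
Setting this equal to 0.266 and taking the physical root (0 < X < 1) gives X = 0.435.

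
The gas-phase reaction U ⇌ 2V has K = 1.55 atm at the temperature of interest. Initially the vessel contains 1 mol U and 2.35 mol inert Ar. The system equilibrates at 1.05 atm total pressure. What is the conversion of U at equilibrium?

Basis: 1 mol U initially; let X = conversion of U. Extent ξ = X.
At extent ξ: n_U = 1 − X; n_V = 2X; n_I = 2.35 (inert).
Total moles n_T = 3.35 + X.
With p_i = (n_i/n_T)P, K = p_V^2 / (p_U).
Equating to 1.55 atm and solving on 0 < X < 1: X = 0.685.

X = 0.685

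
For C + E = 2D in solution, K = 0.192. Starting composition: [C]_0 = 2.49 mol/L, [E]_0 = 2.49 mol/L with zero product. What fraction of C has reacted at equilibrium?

X = 0.180

Let X = conversion of C; extent ξ = 2.49·X mol/L.
Concentrations: [C] = 2.49 − 2.49X; [E] = 2.49 − 2.49X; [D] = 4.98X.
K = [D]^2 / ([C] [E]).
This equals 0.192 at X = 0.180 (the root in 0 < X < 1).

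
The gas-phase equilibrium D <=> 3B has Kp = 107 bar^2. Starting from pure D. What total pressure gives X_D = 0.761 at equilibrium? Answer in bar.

P = 3.7 bar

Take 1 mol D as basis and let X be its fractional conversion, so ξ = X.
Mole table: n_D = 1 − X; n_B = 3X.
Total moles n_T = 1 + 2X.
Kp = p_B^3 / (p_D) with p_i = (n_i/n_T)·P.
At X = 0.761: the mole-fraction product g(X) = Π y_i^ν_i = 7.828. Since Kp = g(X)·P^{2}, P = (Kp/g)^(1/2) = (107/7.828)^(1/2) = 3.7 bar.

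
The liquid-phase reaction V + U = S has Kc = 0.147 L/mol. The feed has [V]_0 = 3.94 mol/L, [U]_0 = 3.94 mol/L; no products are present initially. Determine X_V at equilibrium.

X = 0.291

Let X = conversion of V; extent ξ = 3.94·X mol/L.
Concentrations: [V] = 3.94 − 3.94X; [U] = 3.94 − 3.94X; [S] = 3.94X.
Kc = [S] / ([V] [U]).
Setting equal to 0.147 and solving for X on (0,1) gives X = 0.291.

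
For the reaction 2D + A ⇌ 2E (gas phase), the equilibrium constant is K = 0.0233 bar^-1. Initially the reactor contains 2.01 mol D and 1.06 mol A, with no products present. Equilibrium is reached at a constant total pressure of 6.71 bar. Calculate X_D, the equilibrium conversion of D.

Let X = conversion of D (basis 2.01 mol D); extent of reaction ξ = 1X.
Moles: n_D = 2.01 − 2.01X; n_A = 1.06 − 1X; n_E = 2.01X.
Total moles n_T = 3.07 − 1X.
With p_i = (n_i/n_T)P, K = p_E^2 / (p_D^2 p_A).
Substituting and setting equal to 0.0233 bar^-1 gives a polynomial in X; the root in (0,1) is X = 0.179.

X = 0.179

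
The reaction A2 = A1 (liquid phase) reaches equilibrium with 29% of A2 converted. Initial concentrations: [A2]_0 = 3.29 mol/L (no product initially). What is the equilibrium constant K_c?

K_c = 0.408

Let X = conversion of A2.
Concentrations: [A2] = 3.29 − 3.29X; [A1] = 3.29X.
At X = 0.29: [A2] = 2.34, [A1] = 0.954.
K_c = [A1] / ([A2]) = 0.408.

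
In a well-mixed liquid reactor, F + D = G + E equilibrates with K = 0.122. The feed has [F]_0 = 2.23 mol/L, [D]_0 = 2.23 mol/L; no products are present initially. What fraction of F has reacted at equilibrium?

X = 0.259

Let X = conversion of F; extent ξ = 2.23·X mol/L.
Concentrations: [F] = 2.23 − 2.23X; [D] = 2.23 − 2.23X; [G] = 2.23X; [E] = 2.23X.
K = [G] [E] / ([F] [D]).
Solving K = 0.122 for X ∈ (0,1): X = 0.259.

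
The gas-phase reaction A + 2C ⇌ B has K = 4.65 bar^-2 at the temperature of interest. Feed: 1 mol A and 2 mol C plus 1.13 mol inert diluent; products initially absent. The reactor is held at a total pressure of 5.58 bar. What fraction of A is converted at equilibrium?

X = 0.793

Take 1 mol A as basis and let X be its fractional conversion, so ξ = X.
At extent ξ: n_A = 1 − X; n_C = 2 − 2X; n_B = X; n_I = 1.13 (inert).
Total moles n_T = 4.13 − 2X.
y_i = n_i/n_T, p_i = y_i·P. K = p_B / (p_A p_C^2).
This yields a degree-3 equation in X; solving on (0,1), X = 0.793.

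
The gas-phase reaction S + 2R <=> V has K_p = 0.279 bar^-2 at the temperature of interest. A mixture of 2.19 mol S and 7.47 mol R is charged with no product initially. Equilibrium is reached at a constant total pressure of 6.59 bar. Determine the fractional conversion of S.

X = 0.831

Take 2.19 mol S as basis and let X be its fractional conversion, so ξ = 2.19X.
At extent ξ: n_S = 2.19 − 2.19X; n_R = 7.47 − 4.38X; n_V = 2.19X.
n_T = Σnᵢ = 9.66 − 4.38X.
y_i = n_i/n_T, p_i = y_i·P. K_p = p_V / (p_S p_R^2).
Substituting and setting equal to 0.279 bar^-2 gives a polynomial in X; the root in (0,1) is X = 0.831.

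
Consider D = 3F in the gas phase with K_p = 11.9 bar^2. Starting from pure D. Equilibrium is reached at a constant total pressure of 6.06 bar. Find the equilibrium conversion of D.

X = 0.276

Let X = conversion of D (basis 1 mol D); extent of reaction ξ = X.
At extent ξ: n_D = 1 − X; n_F = 3X.
Summing: n_T = 1 + 2X.
Mole fractions y_i = n_i/n_T; K_p = p_F^3 / (p_D) with p_i = y_i·P.
Setting this equal to 11.9 bar^2 and taking the physical root (0 < X < 1) gives X = 0.276.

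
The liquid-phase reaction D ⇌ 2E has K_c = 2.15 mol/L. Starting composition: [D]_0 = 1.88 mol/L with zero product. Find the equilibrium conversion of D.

Let X = conversion of D; extent ξ = 1.88·X mol/L.
Concentrations: [D] = 1.88 − 1.88X; [E] = 3.76X.
K_c = [E]^2 / ([D]).
This equals 2.15 at X = 0.411 (the root in 0 < X < 1).

X = 0.411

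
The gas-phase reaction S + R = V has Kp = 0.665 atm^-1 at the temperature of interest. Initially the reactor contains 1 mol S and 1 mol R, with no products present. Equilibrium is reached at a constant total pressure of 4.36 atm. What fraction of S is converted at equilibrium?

Take 1 mol S as basis and let X be its fractional conversion, so ξ = X.
Mole table: n_S = 1 − X; n_R = 1 − X; n_V = X.
Total moles n_T = 2 − X.
Mole fractions y_i = n_i/n_T; Kp = p_V / (p_S p_R) with p_i = y_i·P.
Equating to 0.665 atm^-1 and solving on 0 < X < 1: X = 0.494.

X = 0.494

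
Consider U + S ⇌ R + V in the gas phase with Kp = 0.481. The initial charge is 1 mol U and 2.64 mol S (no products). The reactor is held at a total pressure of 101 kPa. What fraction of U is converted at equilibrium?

Take 1 mol U as basis and let X be its fractional conversion, so ξ = X.
Moles: n_U = 1 − X; n_S = 2.64 − X; n_R = X; n_V = X.
n_T stays at 3.64 (no change in mole number).
Mole fractions y_i = n_i/n_T; Kp = p_R p_V / (p_U p_S) with p_i = y_i·P.
Substituting and setting equal to 0.481 gives a polynomial in X; the root in (0,1) is X = 0.614.

X = 0.614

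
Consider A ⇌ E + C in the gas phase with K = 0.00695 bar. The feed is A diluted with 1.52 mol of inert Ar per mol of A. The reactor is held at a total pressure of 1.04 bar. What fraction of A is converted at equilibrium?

X = 0.124

Take 1 mol A as basis and let X be its fractional conversion, so ξ = X.
Species balance: n_A = 1 − X; n_E = X; n_C = X; n_I = 1.52 (inert).
Total moles n_T = 2.52 + X.
Mole fractions y_i = n_i/n_T; K = p_E p_C / (p_A) with p_i = y_i·P.
Equating to 0.00695 bar and solving on 0 < X < 1: X = 0.124.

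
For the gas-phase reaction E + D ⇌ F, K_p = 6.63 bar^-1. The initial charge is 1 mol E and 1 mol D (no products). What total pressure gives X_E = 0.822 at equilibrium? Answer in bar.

P = 4.61 bar

Basis: 1 mol E initially; let X = conversion of E. Extent ξ = X.
Mole table: n_E = 1 − X; n_D = 1 − X; n_F = X.
Total moles n_T = 2 − X.
K_p = p_F / (p_E p_D) with p_i = (n_i/n_T)·P.
At X = 0.822: the mole-fraction product g(X) = Π y_i^ν_i = 30.56. Since K_p = g(X)·P^{-1}, P = (g/K_p)^(1/1) = (30.56/6.63)^(1/1) = 4.61 bar.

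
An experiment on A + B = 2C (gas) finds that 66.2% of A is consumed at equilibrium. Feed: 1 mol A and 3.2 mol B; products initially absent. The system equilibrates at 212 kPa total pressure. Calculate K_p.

K_p = 2.04

Let X = conversion of A (basis 1 mol A); extent of reaction ξ = X.
At extent ξ: n_A = 1 − X; n_B = 3.2 − X; n_C = 2X.
Total moles n_T = 4.2 (Δν = 0, constant).
At X = 0.662: n_A = 0.338, n_B = 2.54, n_C = 1.32, n_T = 4.2.
p_i = (n_i/n_T)·P. K_p = p_C^2 / (p_A p_B) = 2.04.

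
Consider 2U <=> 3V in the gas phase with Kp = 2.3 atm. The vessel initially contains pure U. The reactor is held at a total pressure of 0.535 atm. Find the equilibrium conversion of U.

Basis: 1 mol U initially; let X = conversion of U. Extent ξ = 0.5X.
Moles: n_U = 1 − X; n_V = 1.5X.
Summing: n_T = 1 + 0.5X.
Mole fractions y_i = n_i/n_T; Kp = p_V^3 / (p_U^2) with p_i = y_i·P.
Setting this equal to 2.3 atm and taking the physical root (0 < X < 1) gives X = 0.621.

X = 0.621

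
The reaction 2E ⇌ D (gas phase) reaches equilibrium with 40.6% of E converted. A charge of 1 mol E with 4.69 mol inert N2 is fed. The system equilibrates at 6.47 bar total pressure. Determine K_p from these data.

Let X = conversion of E (basis 1 mol E); extent of reaction ξ = 0.5X.
Mole table: n_E = 1 − X; n_D = 0.5X; n_I = 4.69 (inert).
Summing: n_T = 5.69 − 0.5X.
At X = 0.406: n_E = 0.594, n_D = 0.203, n_T = 5.49.
p_i = (n_i/n_T)·P. K_p = p_D / (p_E^2) = 0.488 bar^-1.

K_p = 0.488 bar^-1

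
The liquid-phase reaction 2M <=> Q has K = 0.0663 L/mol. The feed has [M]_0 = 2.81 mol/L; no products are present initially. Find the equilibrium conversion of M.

X = 0.224

Let X = conversion of M; extent ξ = 2.81X/2 mol/L.
Concentrations: [M] = 2.81 − 2.81X; [Q] = 1.41X.
K = [Q] / ([M]^2).
Equating to 0.0663 L/mol: the physical root is X = 0.224.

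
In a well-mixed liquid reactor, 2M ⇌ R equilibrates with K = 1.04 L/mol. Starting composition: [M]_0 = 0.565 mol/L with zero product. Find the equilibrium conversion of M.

Let X = conversion of M; extent ξ = 0.565X/2 mol/L.
Concentrations: [M] = 0.565 − 0.565X; [R] = 0.282X.
K = [R] / ([M]^2).
Solving K = 1.04 for X ∈ (0,1): X = 0.410.

X = 0.410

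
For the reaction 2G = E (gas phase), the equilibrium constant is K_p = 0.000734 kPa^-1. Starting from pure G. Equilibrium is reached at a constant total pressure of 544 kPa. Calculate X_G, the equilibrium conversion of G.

X = 0.379

Basis: 1 mol G initially; let X = conversion of G. Extent ξ = 0.5X.
Moles: n_G = 1 − X; n_E = 0.5X.
n_T = Σnᵢ = 1 − 0.5X.
Mole fractions y_i = n_i/n_T; K_p = p_E / (p_G^2) with p_i = y_i·P.
Setting this equal to 0.000734 kPa^-1 and taking the physical root (0 < X < 1) gives X = 0.379.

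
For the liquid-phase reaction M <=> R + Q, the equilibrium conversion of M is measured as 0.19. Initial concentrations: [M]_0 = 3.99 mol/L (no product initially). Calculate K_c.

K_c = 0.178 mol/L

Let X = conversion of M.
Concentrations: [M] = 3.99 − 3.99X; [R] = 3.99X; [Q] = 3.99X.
At X = 0.19: [M] = 3.23, [R] = 0.758, [Q] = 0.758.
K_c = [R] [Q] / ([M]) = 0.178 mol/L.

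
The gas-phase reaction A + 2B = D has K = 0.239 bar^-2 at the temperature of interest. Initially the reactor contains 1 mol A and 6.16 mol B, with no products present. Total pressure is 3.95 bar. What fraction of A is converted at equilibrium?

Let X = conversion of A (basis 1 mol A); extent of reaction ξ = X.
Species balance: n_A = 1 − X; n_B = 6.16 − 2X; n_D = X.
Summing: n_T = 7.16 − 2X.
With p_i = (n_i/n_T)P, K = p_D / (p_A p_B^2).
This yields a degree-3 equation in X; solving on (0,1), X = 0.718.

X = 0.718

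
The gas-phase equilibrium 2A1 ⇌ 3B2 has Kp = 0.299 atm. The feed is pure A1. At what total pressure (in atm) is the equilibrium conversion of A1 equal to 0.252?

P = 3.49 atm

Let X = conversion of A1 (basis 1 mol A1); extent of reaction ξ = 0.5X.
At extent ξ: n_A1 = 1 − X; n_B2 = 1.5X.
Summing: n_T = 1 + 0.5X.
Kp = p_B2^3 / (p_A1^2) with p_i = (n_i/n_T)·P.
At X = 0.252: the mole-fraction product g(X) = Π y_i^ν_i = 0.08573. Since Kp = g(X)·P^{1}, P = (Kp/g)^(1/1) = (0.299/0.08573)^(1/1) = 3.49 atm.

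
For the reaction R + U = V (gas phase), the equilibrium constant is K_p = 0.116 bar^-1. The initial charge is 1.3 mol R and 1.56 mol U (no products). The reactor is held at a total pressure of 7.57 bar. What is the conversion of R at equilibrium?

X = 0.294

Let X = conversion of R (basis 1.3 mol R); extent of reaction ξ = 1.3X.
Species balance: n_R = 1.3 − 1.3X; n_U = 1.56 − 1.3X; n_V = 1.3X.
Summing: n_T = 2.86 − 1.3X.
y_i = n_i/n_T, p_i = y_i·P. K_p = p_V / (p_R p_U).
This yields a degree-2 equation in X; solving on (0,1), X = 0.294.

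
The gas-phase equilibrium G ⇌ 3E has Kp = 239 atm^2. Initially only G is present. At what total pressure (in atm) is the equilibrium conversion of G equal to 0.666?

Let X = conversion of G (basis 1 mol G); extent of reaction ξ = X.
At extent ξ: n_G = 1 − X; n_E = 3X.
n_T = Σnᵢ = 1 + 2X.
Kp = p_E^3 / (p_G) with p_i = (n_i/n_T)·P.
At X = 0.666: the mole-fraction product g(X) = Π y_i^ν_i = 4.391. Since Kp = g(X)·P^{2}, P = (Kp/g)^(1/2) = (239/4.391)^(1/2) = 7.38 atm.

P = 7.38 atm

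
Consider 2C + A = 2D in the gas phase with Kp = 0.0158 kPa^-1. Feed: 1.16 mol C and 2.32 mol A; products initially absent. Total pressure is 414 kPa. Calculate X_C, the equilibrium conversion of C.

Take 1.16 mol C as basis and let X be its fractional conversion, so ξ = 0.58X.
At extent ξ: n_C = 1.16 − 1.16X; n_A = 2.32 − 0.58X; n_D = 1.16X.
n_T = Σnᵢ = 3.48 − 0.58X.
Mole fractions y_i = n_i/n_T; Kp = p_D^2 / (p_C^2 p_A) with p_i = y_i·P.
Substituting and setting equal to 0.0158 kPa^-1 gives a polynomial in X; the root in (0,1) is X = 0.669.

X = 0.669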